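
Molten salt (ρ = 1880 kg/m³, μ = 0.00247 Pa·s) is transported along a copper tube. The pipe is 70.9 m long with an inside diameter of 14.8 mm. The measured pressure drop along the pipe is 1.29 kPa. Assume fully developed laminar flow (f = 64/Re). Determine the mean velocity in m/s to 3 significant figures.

For laminar flow, f = 64/Re with Re = ρVD/μ, so Darcy-Weisbach reduces to ΔP = 32μLV/D². Solving for V: V = ΔP·D²/(32μL) = 1290·(0.0148)²/(32·0.00247·70.9) = 0.05042 m/s.
Check: Re = ρVD/μ = 1880·0.05042·0.0148/0.00247 = 568 < 2300, so the laminar assumption holds.

V ≈ 0.0504 m/s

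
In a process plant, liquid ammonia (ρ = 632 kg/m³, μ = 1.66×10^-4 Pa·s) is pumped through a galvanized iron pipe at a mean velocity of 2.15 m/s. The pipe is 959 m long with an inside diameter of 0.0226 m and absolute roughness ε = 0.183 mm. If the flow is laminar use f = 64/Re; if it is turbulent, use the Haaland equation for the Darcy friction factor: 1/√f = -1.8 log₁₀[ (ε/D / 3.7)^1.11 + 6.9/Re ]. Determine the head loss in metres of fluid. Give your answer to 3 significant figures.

h_f ≈ 357 m

Reynolds number Re = ρVD/μ = 632 · 2.15 · 0.0226 / 0.000166 = 1.85e+05.
Re > 4000 → turbulent. Relative roughness ε/D = 0.000183/0.0226 = 0.0081. Haaland: 1/√f = -1.8 log₁₀[(0.0081/3.7)^1.11 + 6.9/1.85e+05] = -1.8 log₁₀[0.00112 + 3.73e-05] = 5.289, so f = 0.03575.
Darcy-Weisbach: ΔP = f(L/D)(ρV²/2) = 0.03575·(959/0.0226)·(632·2.15²/2) = 0.03575·4.243e+04·1461 = 2.216e+06 Pa.
Head loss h_f = ΔP/(ρg) = 2.216e+06/(632·9.81) = 357 m.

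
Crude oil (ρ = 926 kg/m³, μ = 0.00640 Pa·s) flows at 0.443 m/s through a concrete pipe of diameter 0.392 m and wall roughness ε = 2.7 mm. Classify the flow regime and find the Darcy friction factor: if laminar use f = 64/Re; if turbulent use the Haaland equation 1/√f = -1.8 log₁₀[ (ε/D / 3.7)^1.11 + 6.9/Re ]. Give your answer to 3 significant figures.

f ≈ 0.0362

Re = ρVD/μ = 926·0.443·0.392/0.0064 = 2.513e+04.
Re > 4000 → turbulent. ε/D = 0.0027/0.392 = 0.00689; Haaland: 1/√f = -1.8 log₁₀[0.000932 + 0.000275] = 5.253, so f = 0.03624.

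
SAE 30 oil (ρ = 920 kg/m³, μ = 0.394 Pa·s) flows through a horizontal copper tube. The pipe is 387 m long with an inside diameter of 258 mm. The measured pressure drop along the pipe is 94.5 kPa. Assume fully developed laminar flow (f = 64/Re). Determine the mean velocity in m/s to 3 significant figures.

V ≈ 1.29 m/s

For laminar flow, f = 64/Re with Re = ρVD/μ, so Darcy-Weisbach reduces to ΔP = 32μLV/D². Solving for V: V = ΔP·D²/(32μL) = 9.45e+04·(0.258)²/(32·0.394·387) = 1.289 m/s.
Check: Re = ρVD/μ = 920·1.289·0.258/0.394 = 776.7 < 2300, so the laminar assumption holds.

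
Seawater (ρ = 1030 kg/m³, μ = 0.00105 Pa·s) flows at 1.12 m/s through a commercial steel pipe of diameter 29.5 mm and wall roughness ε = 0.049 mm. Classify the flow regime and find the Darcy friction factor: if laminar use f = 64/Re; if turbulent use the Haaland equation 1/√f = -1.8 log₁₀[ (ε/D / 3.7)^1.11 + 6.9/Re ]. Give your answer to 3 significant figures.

Re = ρVD/μ = 1030·1.12·0.0295/0.00105 = 3.241e+04.
Re > 4000 → turbulent. ε/D = 4.9e-05/0.0295 = 0.00166; Haaland: 1/√f = -1.8 log₁₀[0.000192 + 0.000213] = 6.106, so f = 0.02682.

f ≈ 0.0268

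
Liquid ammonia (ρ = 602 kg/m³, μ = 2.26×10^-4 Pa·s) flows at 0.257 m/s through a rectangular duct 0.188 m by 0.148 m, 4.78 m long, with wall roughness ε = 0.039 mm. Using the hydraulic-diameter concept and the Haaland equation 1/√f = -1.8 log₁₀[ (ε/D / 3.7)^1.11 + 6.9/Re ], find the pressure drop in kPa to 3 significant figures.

Hydraulic diameter D_h = 4A/P = 4·(0.188·0.148)/(2·(0.188+0.148)) = 0.1113/0.672 = 0.1656 m.
Re = ρVD_h/μ = 602·0.257·0.1656/0.000226 = 1.134e+05.
ε/D_h = 3.9e-05/0.1656 = 0.000235; Haaland gives 1/√f = -1.8 log₁₀[2.2e-05+6.09e-05] = 7.347, so f = 0.01853.
ΔP = f(L/D_h)(ρV²/2) = 0.01853·4.78/0.1656·19.88 = 10.63 Pa.
ΔP = 0.0106 kPa.

ΔP ≈ 0.0106 kPa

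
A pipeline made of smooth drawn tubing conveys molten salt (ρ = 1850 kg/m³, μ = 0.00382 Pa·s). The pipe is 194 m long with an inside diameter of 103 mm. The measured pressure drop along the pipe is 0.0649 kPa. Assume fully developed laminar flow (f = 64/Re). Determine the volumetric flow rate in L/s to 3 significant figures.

For laminar flow, f = 64/Re with Re = ρVD/μ, so Darcy-Weisbach reduces to ΔP = 32μLV/D². Solving for V: V = ΔP·D²/(32μL) = 64.9·(0.103)²/(32·0.00382·194) = 0.02903 m/s.
Check: Re = ρVD/μ = 1850·0.02903·0.103/0.00382 = 1448 < 2300, so the laminar assumption holds.
Q = V·A = 0.02903·(π/4·0.103²) = 0.0002419 m³/s = 0.242 L/s.

Q ≈ 0.242 L/s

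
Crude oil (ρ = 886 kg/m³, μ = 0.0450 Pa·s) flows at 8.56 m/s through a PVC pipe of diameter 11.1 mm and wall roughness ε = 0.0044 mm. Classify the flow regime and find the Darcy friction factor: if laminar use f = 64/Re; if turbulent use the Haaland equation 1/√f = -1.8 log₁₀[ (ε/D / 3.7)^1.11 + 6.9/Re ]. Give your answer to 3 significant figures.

f ≈ 0.0342

Re = ρVD/μ = 886·8.56·0.0111/0.045 = 1871.
Re < 2300 → laminar, so f = 64/Re = 0.03421 (roughness is irrelevant in laminar flow).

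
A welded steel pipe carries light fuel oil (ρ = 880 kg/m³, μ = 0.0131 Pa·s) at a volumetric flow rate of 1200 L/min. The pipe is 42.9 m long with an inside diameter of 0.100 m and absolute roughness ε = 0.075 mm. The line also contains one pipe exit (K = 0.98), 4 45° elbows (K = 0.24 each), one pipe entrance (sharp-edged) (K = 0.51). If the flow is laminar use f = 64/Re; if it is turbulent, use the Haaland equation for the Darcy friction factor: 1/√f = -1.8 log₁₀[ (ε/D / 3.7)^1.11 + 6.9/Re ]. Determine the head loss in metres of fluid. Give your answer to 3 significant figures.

Q = 1200 L/min = 1200/60000 = 0.02 m³/s.
Cross-sectional area A = πD²/4 = π(0.1)²/4 = 0.007854 m²; mean velocity V = Q/A = 0.02/0.007854 = 2.546 m/s.
Reynolds number Re = ρVD/μ = 880 · 2.546 · 0.1 / 0.0131 = 1.711e+04.
Re > 4000 → turbulent. Relative roughness ε/D = 7.5e-05/0.1 = 0.00075. Haaland: 1/√f = -1.8 log₁₀[(0.00075/3.7)^1.11 + 6.9/1.711e+04] = -1.8 log₁₀[7.95e-05 + 0.000403] = 5.969, so f = 0.02807.
Total minor-loss coefficient ΣK = 1·0.98 + 4·0.24 + 1·0.51 = 2.45.
ΔP = [f·L/D + ΣK]·(ρV²/2) = [0.02807·42.9/0.1 + 2.45]·(880·2.546²/2) = [12.04 + 2.45]·2853 = 4.134e+04 Pa.
Head loss h_f = ΔP/(ρg) = 4.134e+04/(880·9.81) = 4.79 m.

h_f ≈ 4.79 m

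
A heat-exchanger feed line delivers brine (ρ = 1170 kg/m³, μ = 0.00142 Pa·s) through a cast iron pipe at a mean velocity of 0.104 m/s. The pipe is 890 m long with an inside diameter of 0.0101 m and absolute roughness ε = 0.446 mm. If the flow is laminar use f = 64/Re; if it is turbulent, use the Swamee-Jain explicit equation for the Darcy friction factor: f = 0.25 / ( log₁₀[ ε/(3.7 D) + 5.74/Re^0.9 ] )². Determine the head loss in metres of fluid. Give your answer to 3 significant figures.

h_f ≈ 3.59 m

Reynolds number Re = ρVD/μ = 1170 · 0.104 · 0.0101 / 0.00142 = 865.5.
Re < 2300 → laminar flow, so f = 64/Re = 64/865.5 = 0.07395 (the turbulent correlation is not needed).
Darcy-Weisbach: ΔP = f(L/D)(ρV²/2) = 0.07395·(890/0.0101)·(1170·0.104²/2) = 0.07395·8.812e+04·6.327 = 4.123e+04 Pa.
Head loss h_f = ΔP/(ρg) = 4.123e+04/(1170·9.81) = 3.59 m.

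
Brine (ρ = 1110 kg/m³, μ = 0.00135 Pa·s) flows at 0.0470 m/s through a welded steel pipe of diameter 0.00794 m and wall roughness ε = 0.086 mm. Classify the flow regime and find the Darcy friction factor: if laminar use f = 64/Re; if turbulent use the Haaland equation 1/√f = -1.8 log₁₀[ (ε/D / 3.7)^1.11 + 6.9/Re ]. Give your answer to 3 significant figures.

Re = ρVD/μ = 1110·0.047·0.00794/0.00135 = 306.8.
Re < 2300 → laminar, so f = 64/Re = 0.2086 (roughness is irrelevant in laminar flow).

f ≈ 0.209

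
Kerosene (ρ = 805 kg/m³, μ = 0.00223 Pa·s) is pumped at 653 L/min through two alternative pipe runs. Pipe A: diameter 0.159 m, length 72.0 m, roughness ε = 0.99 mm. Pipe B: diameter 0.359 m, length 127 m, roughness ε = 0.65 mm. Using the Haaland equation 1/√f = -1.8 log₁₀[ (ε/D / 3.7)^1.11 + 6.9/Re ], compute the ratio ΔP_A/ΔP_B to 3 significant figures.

ΔP_A/ΔP_B ≈ 37.2

Pipe A: V = Q/A = 0.01088/0.01986 = 0.5481 m/s; Re = 3.146e+04; ε/D = 0.00623; Haaland → f = 0.03481; ΔP_A = f(L/D)(ρV²/2) = 1906 Pa.
Pipe B: V = Q/A = 0.01088/0.1012 = 0.1075 m/s; Re = 1.393e+04; ε/D = 0.00181; Haaland → f = 0.03109; ΔP_B = f(L/D)(ρV²/2) = 51.18 Pa.
ΔP_A/ΔP_B = 1906/51.18 = 37.2.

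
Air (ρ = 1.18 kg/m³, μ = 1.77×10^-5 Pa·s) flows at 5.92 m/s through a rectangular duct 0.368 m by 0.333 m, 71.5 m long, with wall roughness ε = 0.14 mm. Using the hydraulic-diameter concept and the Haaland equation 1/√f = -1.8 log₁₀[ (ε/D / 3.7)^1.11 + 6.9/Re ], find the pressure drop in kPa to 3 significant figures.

ΔP ≈ 0.0797 kPa

Hydraulic diameter D_h = 4A/P = 4·(0.368·0.333)/(2·(0.368+0.333)) = 0.4902/1.402 = 0.3496 m.
Re = ρVD_h/μ = 1.18·5.92·0.3496/1.77e-05 = 1.38e+05.
ε/D_h = 0.00014/0.3496 = 0.0004; Haaland gives 1/√f = -1.8 log₁₀[3.96e-05+5e-05] = 7.285, so f = 0.01884.
ΔP = f(L/D_h)(ρV²/2) = 0.01884·71.5/0.3496·20.68 = 79.67 Pa.
ΔP = 0.0797 kPa.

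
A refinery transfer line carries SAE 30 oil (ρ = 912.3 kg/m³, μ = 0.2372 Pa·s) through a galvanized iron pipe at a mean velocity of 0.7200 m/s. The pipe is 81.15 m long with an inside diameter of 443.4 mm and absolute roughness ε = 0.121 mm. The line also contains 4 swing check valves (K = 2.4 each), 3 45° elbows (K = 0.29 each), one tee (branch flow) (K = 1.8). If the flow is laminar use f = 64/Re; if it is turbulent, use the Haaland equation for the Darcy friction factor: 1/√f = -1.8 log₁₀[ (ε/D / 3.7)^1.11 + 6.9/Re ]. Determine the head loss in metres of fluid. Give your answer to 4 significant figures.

Reynolds number Re = ρVD/μ = 912.3 · 0.72 · 0.4434 / 0.237 = 1228.
Re < 2300 → laminar flow, so f = 64/Re = 64/1228 = 0.05212 (the turbulent correlation is not needed).
Total minor-loss coefficient ΣK = 4·2.4 + 3·0.29 + 1·1.8 = 12.3.
ΔP = [f·L/D + ΣK]·(ρV²/2) = [0.05212·81.15/0.4434 + 12.3]·(912.3·0.72²/2) = [9.539 + 12.3]·236.5 = 5157 Pa.
Head loss h_f = ΔP/(ρg) = 5157/(912.3·9.81) = 0.5762 m.

h_f ≈ 0.5762 m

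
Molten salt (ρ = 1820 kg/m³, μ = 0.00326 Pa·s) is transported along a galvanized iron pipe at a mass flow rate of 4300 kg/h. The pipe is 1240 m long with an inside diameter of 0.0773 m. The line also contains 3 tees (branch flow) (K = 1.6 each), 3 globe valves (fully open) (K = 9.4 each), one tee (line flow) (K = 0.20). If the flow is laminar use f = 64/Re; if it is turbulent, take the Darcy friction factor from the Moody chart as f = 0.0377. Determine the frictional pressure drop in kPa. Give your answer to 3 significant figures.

ΔP ≈ 11.4 kPa

ṁ = 4300 kg/h = 4300/3600 = 1.194 kg/s.
A = πD²/4 = π(0.0773)²/4 = 0.004693 m²; mean velocity V = ṁ/(ρA) = 1.194/(1820 · 0.004693) = 0.1398 m/s.
Reynolds number Re = ρVD/μ = 1820 · 0.1398 · 0.0773 / 0.00326 = 6035.
Re > 4000 → turbulent; use the Moody-chart value f = 0.0377.
Total minor-loss coefficient ΣK = 3·1.6 + 3·9.4 + 1·0.2 = 33.2.
ΔP = [f·L/D + ΣK]·(ρV²/2) = [0.0377·1240/0.0773 + 33.2]·(1820·0.1398²/2) = [604.8 + 33.2]·17.8 = 1.135e+04 Pa.
ΔP = 1.135e+04 Pa = 11.4 kPa.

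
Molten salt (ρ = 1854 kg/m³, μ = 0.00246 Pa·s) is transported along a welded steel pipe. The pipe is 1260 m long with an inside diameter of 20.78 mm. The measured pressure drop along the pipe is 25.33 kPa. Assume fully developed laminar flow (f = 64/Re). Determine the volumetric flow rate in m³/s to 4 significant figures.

Q ≈ 3.740×10^-5 m³/s

For laminar flow, f = 64/Re with Re = ρVD/μ, so Darcy-Weisbach reduces to ΔP = 32μLV/D². Solving for V: V = ΔP·D²/(32μL) = 2.533e+04·(0.02078)²/(32·0.00246·1260) = 0.1103 m/s.
Check: Re = ρVD/μ = 1854·0.1103·0.02078/0.00246 = 1727 < 2300, so the laminar assumption holds.
Q = V·A = 0.1103·(π/4·0.02078²) = 3.74e-05 m³/s = 3.740×10^-5 m³/s.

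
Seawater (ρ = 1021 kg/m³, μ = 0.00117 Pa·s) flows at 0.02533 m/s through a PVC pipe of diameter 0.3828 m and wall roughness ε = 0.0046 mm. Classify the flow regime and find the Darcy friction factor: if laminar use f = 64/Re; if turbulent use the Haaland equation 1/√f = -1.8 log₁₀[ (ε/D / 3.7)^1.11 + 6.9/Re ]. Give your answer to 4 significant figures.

f ≈ 0.03236

Re = ρVD/μ = 1021·0.02533·0.3828/0.00117 = 8461.
Re > 4000 → turbulent. ε/D = 4.6e-06/0.3828 = 1.2e-05; Haaland: 1/√f = -1.8 log₁₀[8.09e-07 + 0.000815] = 5.559, so f = 0.03236.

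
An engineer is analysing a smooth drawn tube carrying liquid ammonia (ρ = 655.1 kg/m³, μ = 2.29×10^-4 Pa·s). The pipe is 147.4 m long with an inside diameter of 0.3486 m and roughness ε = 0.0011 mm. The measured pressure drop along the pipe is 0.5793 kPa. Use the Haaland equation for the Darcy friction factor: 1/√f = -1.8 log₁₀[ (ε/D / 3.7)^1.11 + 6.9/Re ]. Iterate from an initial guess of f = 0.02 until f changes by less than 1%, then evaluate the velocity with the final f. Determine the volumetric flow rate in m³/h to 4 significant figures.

Rearranging Darcy-Weisbach: V = √(2·ΔP·D/(f·L·ρ)). With ε/D = 1.1e-06/0.3486 = 3.16e-06, iterate starting from f = 0.02:
  f = 0.02 → V = √(2·579.3·0.3486/(0.02·147.4·655.1)) = 0.4573 m/s; Re = ρVD/μ = 4.56e+05; f → 0.01331
  f = 0.01331 → V = 0.5605 m/s; Re = 5.59e+05; f → 0.01284
  f = 0.01284 → V = 0.5707 m/s; Re = 5.691e+05; f → 0.0128
Converged (Δf/f < 1%). With the final f = 0.0128: V = √(2·579.3·0.3486/(0.0128·147.4·655.1)) = 0.5716 m/s.
Q = V·A = 0.5716·(π/4·0.3486²) = 0.05455 m³/s = 196.4 m³/h.

Q ≈ 196.4 m³/h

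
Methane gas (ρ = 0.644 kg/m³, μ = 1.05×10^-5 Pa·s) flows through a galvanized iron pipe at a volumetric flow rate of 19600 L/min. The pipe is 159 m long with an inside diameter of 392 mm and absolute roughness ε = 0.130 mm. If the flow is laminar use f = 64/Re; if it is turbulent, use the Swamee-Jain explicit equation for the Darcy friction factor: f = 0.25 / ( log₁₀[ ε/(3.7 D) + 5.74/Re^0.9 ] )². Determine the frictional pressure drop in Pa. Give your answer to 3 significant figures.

ΔP ≈ 20.1 Pa

Q = 19600 L/min = 19600/60000 = 0.3267 m³/s.
Cross-sectional area A = πD²/4 = π(0.392)²/4 = 0.1207 m²; mean velocity V = Q/A = 0.3267/0.1207 = 2.707 m/s.
Reynolds number Re = ρVD/μ = 0.644 · 2.707 · 0.392 / 1.05e-05 = 6.508e+04.
Re > 4000 → turbulent. Relative roughness ε/D = 0.00013/0.392 = 0.000332. Swamee-Jain: f = 0.25/(log₁₀[0.000332/3.7 + 5.74/6.508e+04^0.9])² = 0.25/(log₁₀[8.96e-05 + 0.000267])² = 0.25/(-3.448)² = 0.02103.
Darcy-Weisbach: ΔP = f(L/D)(ρV²/2) = 0.02103·(159/0.392)·(0.644·2.707²/2) = 0.02103·405.6·2.359 = 20.13 Pa.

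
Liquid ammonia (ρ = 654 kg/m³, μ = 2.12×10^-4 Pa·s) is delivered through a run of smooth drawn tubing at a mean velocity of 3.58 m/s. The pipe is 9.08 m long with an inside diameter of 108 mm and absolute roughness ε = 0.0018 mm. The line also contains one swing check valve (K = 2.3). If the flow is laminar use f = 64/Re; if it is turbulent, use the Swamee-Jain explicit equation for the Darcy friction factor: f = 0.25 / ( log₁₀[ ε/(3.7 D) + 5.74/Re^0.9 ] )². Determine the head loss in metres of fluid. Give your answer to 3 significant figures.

h_f ≈ 2.15 m

Reynolds number Re = ρVD/μ = 654 · 3.58 · 0.108 / 0.000212 = 1.193e+06.
Re > 4000 → turbulent. Relative roughness ε/D = 1.8e-06/0.108 = 1.67e-05. Swamee-Jain: f = 0.25/(log₁₀[1.67e-05/3.7 + 5.74/1.193e+06^0.9])² = 0.25/(log₁₀[4.5e-06 + 1.95e-05])² = 0.25/(-4.62)² = 0.01171.
Total minor-loss coefficient ΣK = 1·2.3 = 2.3.
ΔP = [f·L/D + ΣK]·(ρV²/2) = [0.01171·9.08/0.108 + 2.3]·(654·3.58²/2) = [0.9849 + 2.3]·4191 = 1.377e+04 Pa.
Head loss h_f = ΔP/(ρg) = 1.377e+04/(654·9.81) = 2.15 m.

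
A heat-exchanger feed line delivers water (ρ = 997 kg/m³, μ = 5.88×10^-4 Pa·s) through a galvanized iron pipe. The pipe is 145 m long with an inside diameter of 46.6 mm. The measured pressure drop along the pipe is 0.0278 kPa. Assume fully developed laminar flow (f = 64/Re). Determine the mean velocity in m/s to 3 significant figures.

V ≈ 0.0221 m/s

For laminar flow, f = 64/Re with Re = ρVD/μ, so Darcy-Weisbach reduces to ΔP = 32μLV/D². Solving for V: V = ΔP·D²/(32μL) = 27.8·(0.0466)²/(32·0.000588·145) = 0.02213 m/s.
Check: Re = ρVD/μ = 997·0.02213·0.0466/0.000588 = 1748 < 2300, so the laminar assumption holds.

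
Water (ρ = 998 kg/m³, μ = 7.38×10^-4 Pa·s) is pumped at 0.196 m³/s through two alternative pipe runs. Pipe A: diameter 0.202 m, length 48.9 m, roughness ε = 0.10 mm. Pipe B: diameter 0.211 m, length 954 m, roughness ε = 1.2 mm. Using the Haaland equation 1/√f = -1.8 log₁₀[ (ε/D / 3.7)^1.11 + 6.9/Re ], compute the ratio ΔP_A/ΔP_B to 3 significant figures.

Pipe A: V = Q/A = 0.196/0.03205 = 6.116 m/s; Re = 1.671e+06; ε/D = 0.000495; Haaland → f = 0.01697; ΔP_A = f(L/D)(ρV²/2) = 7.666e+04 Pa.
Pipe B: V = Q/A = 0.196/0.03497 = 5.605 m/s; Re = 1.599e+06; ε/D = 0.00569; Haaland → f = 0.0317; ΔP_B = f(L/D)(ρV²/2) = 2.247e+06 Pa.
ΔP_A/ΔP_B = 7.666e+04/2.247e+06 = 0.0341.

ΔP_A/ΔP_B ≈ 0.0341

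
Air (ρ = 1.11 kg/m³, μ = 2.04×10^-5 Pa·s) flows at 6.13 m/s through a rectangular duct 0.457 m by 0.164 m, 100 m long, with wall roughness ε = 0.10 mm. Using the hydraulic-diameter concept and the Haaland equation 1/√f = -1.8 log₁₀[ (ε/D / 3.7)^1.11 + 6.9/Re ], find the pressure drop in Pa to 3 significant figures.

Hydraulic diameter D_h = 4A/P = 4·(0.457·0.164)/(2·(0.457+0.164)) = 0.2998/1.242 = 0.2414 m.
Re = ρVD_h/μ = 1.11·6.13·0.2414/2.04e-05 = 8.051e+04.
ε/D_h = 0.0001/0.2414 = 0.000414; Haaland gives 1/√f = -1.8 log₁₀[4.12e-05+8.57e-05] = 7.014, so f = 0.02033.
ΔP = f(L/D_h)(ρV²/2) = 0.02033·100/0.2414·20.86 = 175.6 Pa.

ΔP ≈ 176 Pa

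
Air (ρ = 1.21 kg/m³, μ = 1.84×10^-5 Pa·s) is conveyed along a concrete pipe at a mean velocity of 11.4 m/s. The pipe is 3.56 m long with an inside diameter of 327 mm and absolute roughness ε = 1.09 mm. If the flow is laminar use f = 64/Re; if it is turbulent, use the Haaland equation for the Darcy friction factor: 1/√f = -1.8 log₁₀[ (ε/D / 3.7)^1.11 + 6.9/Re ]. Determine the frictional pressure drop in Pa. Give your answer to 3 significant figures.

ΔP ≈ 23.5 Pa

Reynolds number Re = ρVD/μ = 1.21 · 11.4 · 0.327 / 1.84e-05 = 2.451e+05.
Re > 4000 → turbulent. Relative roughness ε/D = 0.00109/0.327 = 0.00333. Haaland: 1/√f = -1.8 log₁₀[(0.00333/3.7)^1.11 + 6.9/2.451e+05] = -1.8 log₁₀[0.000417 + 2.81e-05] = 6.033, so f = 0.02747.
Darcy-Weisbach: ΔP = f(L/D)(ρV²/2) = 0.02747·(3.56/0.327)·(1.21·11.4²/2) = 0.02747·10.89·78.63 = 23.51 Pa.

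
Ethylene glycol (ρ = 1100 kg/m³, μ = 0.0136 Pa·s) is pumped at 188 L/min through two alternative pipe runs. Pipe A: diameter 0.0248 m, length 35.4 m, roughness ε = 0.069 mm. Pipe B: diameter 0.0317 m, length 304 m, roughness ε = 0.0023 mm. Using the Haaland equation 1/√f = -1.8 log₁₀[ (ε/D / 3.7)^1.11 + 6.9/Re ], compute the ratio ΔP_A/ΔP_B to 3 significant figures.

ΔP_A/ΔP_B ≈ 0.425

Pipe A: V = Q/A = 0.003133/0.0004831 = 6.487 m/s; Re = 1.301e+04; ε/D = 0.00278; Haaland → f = 0.03296; ΔP_A = f(L/D)(ρV²/2) = 1.089e+06 Pa.
Pipe B: V = Q/A = 0.003133/0.0007892 = 3.97 m/s; Re = 1.018e+04; ε/D = 7.26e-05; Haaland → f = 0.03081; ΔP_B = f(L/D)(ρV²/2) = 2.561e+06 Pa.
ΔP_A/ΔP_B = 1.089e+06/2.561e+06 = 0.425.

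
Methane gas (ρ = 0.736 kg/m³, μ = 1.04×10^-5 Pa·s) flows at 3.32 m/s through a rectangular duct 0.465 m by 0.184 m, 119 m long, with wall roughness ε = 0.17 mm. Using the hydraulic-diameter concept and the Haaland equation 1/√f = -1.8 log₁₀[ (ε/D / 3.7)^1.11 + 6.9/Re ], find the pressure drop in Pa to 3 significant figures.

ΔP ≈ 40.2 Pa

Hydraulic diameter D_h = 4A/P = 4·(0.465·0.184)/(2·(0.465+0.184)) = 0.3422/1.298 = 0.2637 m.
Re = ρVD_h/μ = 0.736·3.32·0.2637/1.04e-05 = 6.195e+04.
ε/D_h = 0.00017/0.2637 = 0.000645; Haaland gives 1/√f = -1.8 log₁₀[6.73e-05+0.000111] = 6.746, so f = 0.02197.
ΔP = f(L/D_h)(ρV²/2) = 0.02197·119/0.2637·4.056 = 40.22 Pa.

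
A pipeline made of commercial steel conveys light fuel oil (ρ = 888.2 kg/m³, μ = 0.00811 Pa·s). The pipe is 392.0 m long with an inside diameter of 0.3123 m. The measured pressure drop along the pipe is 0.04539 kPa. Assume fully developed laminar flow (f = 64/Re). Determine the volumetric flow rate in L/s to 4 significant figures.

Q ≈ 3.333 L/s

For laminar flow, f = 64/Re with Re = ρVD/μ, so Darcy-Weisbach reduces to ΔP = 32μLV/D². Solving for V: V = ΔP·D²/(32μL) = 45.39·(0.3123)²/(32·0.00811·392) = 0.04352 m/s.
Check: Re = ρVD/μ = 888.2·0.04352·0.3123/0.00811 = 1488 < 2300, so the laminar assumption holds.
Q = V·A = 0.04352·(π/4·0.3123²) = 0.003333 m³/s = 3.333 L/s.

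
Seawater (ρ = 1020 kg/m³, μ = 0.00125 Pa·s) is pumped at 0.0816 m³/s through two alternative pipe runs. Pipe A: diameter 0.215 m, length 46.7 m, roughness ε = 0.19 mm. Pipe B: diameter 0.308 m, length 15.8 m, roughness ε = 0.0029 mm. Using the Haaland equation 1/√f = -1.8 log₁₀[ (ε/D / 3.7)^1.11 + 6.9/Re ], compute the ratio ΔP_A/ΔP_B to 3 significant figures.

ΔP_A/ΔP_B ≈ 24.1

Pipe A: V = Q/A = 0.0816/0.03631 = 2.248 m/s; Re = 3.943e+05; ε/D = 0.000884; Haaland → f = 0.01981; ΔP_A = f(L/D)(ρV²/2) = 1.109e+04 Pa.
Pipe B: V = Q/A = 0.0816/0.07451 = 1.095 m/s; Re = 2.753e+05; ε/D = 9.42e-06; Haaland → f = 0.01465; ΔP_B = f(L/D)(ρV²/2) = 459.7 Pa.
ΔP_A/ΔP_B = 1.109e+04/459.7 = 24.1.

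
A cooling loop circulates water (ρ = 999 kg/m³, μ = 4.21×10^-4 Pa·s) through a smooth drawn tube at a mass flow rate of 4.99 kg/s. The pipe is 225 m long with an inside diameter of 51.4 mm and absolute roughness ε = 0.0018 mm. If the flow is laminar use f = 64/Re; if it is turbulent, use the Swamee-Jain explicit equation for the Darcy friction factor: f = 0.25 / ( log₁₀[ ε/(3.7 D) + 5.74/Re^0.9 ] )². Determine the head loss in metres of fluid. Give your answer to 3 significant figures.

h_f ≈ 19.2 m

A = πD²/4 = π(0.0514)²/4 = 0.002075 m²; mean velocity V = ṁ/(ρA) = 4.99/(999 · 0.002075) = 2.407 m/s.
Reynolds number Re = ρVD/μ = 999 · 2.407 · 0.0514 / 0.000421 = 2.936e+05.
Re > 4000 → turbulent. Relative roughness ε/D = 1.8e-06/0.0514 = 3.5e-05. Swamee-Jain: f = 0.25/(log₁₀[3.5e-05/3.7 + 5.74/2.936e+05^0.9])² = 0.25/(log₁₀[9.46e-06 + 6.89e-05])² = 0.25/(-4.106)² = 0.01483.
Darcy-Weisbach: ΔP = f(L/D)(ρV²/2) = 0.01483·(225/0.0514)·(999·2.407²/2) = 0.01483·4377·2894 = 1.879e+05 Pa.
Head loss h_f = ΔP/(ρg) = 1.879e+05/(999·9.81) = 19.2 m.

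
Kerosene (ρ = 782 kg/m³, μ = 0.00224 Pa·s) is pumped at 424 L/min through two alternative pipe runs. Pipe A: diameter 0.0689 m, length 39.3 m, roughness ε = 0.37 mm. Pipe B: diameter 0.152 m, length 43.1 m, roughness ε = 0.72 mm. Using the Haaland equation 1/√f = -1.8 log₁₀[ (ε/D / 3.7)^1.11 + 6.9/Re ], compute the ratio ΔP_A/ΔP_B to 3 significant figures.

ΔP_A/ΔP_B ≈ 46.3

Pipe A: V = Q/A = 0.007067/0.003728 = 1.895 m/s; Re = 4.559e+04; ε/D = 0.00537; Haaland → f = 0.03283; ΔP_A = f(L/D)(ρV²/2) = 2.63e+04 Pa.
Pipe B: V = Q/A = 0.007067/0.01815 = 0.3894 m/s; Re = 2.067e+04; ε/D = 0.00474; Haaland → f = 0.03378; ΔP_B = f(L/D)(ρV²/2) = 568 Pa.
ΔP_A/ΔP_B = 2.63e+04/568 = 46.3.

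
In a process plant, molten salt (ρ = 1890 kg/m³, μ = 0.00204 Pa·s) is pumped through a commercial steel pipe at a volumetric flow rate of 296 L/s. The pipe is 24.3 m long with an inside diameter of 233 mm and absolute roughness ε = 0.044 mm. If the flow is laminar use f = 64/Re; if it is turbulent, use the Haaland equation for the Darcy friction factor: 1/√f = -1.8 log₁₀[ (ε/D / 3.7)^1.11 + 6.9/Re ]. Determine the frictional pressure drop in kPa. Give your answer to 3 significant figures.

Q = 296 L/s = 296/1000 = 0.296 m³/s.
Cross-sectional area A = πD²/4 = π(0.233)²/4 = 0.04264 m²; mean velocity V = Q/A = 0.296/0.04264 = 6.942 m/s.
Reynolds number Re = ρVD/μ = 1890 · 6.942 · 0.233 / 0.00204 = 1.499e+06.
Re > 4000 → turbulent. Relative roughness ε/D = 4.4e-05/0.233 = 0.000189. Haaland: 1/√f = -1.8 log₁₀[(0.000189/3.7)^1.11 + 6.9/1.499e+06] = -1.8 log₁₀[1.72e-05 + 4.6e-06] = 8.39, so f = 0.01421.
Darcy-Weisbach: ΔP = f(L/D)(ρV²/2) = 0.01421·(24.3/0.233)·(1890·6.942²/2) = 0.01421·104.3·4.554e+04 = 6.747e+04 Pa.
ΔP = 6.747e+04 Pa = 67.5 kPa.

ΔP ≈ 67.5 kPa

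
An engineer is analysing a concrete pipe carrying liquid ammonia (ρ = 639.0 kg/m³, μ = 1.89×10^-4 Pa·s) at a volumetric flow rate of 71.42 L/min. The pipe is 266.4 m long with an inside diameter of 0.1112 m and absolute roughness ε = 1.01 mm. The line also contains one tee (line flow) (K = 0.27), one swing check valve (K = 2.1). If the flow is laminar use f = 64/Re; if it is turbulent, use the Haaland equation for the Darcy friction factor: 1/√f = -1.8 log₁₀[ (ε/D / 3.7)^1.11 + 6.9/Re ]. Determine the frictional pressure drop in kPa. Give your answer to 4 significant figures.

ΔP ≈ 0.4487 kPa

Q = 71.42 L/min = 71.42/60000 = 0.00119 m³/s.
Cross-sectional area A = πD²/4 = π(0.1112)²/4 = 0.009712 m²; mean velocity V = Q/A = 0.00119/0.009712 = 0.1226 m/s.
Reynolds number Re = ρVD/μ = 639 · 0.1226 · 0.1112 / 0.000189 = 4.608e+04.
Re > 4000 → turbulent. Relative roughness ε/D = 0.00101/0.1112 = 0.00908. Haaland: 1/√f = -1.8 log₁₀[(0.00908/3.7)^1.11 + 6.9/4.608e+04] = -1.8 log₁₀[0.00127 + 0.00015] = 5.127, so f = 0.03804.
Total minor-loss coefficient ΣK = 1·0.27 + 1·2.1 = 2.37.
ΔP = [f·L/D + ΣK]·(ρV²/2) = [0.03804·266.4/0.1112 + 2.37]·(639·0.1226²/2) = [91.12 + 2.37]·4.8 = 448.7 Pa.
ΔP = 448.7 Pa = 0.4487 kPa.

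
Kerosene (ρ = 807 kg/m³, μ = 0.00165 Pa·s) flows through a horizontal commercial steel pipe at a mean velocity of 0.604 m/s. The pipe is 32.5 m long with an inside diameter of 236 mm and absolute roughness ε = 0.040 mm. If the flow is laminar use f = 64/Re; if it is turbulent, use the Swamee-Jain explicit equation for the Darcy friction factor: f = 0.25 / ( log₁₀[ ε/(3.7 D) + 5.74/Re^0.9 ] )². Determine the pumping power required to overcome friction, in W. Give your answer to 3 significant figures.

P ≈ 10.8 W

Reynolds number Re = ρVD/μ = 807 · 0.604 · 0.236 / 0.00165 = 6.972e+04.
Re > 4000 → turbulent. Relative roughness ε/D = 4e-05/0.236 = 0.000169. Swamee-Jain: f = 0.25/(log₁₀[0.000169/3.7 + 5.74/6.972e+04^0.9])² = 0.25/(log₁₀[4.58e-05 + 0.000251])² = 0.25/(-3.527)² = 0.02009.
Darcy-Weisbach: ΔP = f(L/D)(ρV²/2) = 0.02009·(32.5/0.236)·(807·0.604²/2) = 0.02009·137.7·147.2 = 407.3 Pa.
Q = V·A = 0.604·0.04374 = 0.02642 m³/s.
Pumping power P = QΔP = 0.02642·407.3 = 10.76 W = 10.8 W.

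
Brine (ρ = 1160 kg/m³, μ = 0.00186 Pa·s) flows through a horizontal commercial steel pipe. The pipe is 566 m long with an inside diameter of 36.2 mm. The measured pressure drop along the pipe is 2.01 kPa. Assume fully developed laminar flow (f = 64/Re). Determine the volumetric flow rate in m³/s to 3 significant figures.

For laminar flow, f = 64/Re with Re = ρVD/μ, so Darcy-Weisbach reduces to ΔP = 32μLV/D². Solving for V: V = ΔP·D²/(32μL) = 2010·(0.0362)²/(32·0.00186·566) = 0.07819 m/s.
Check: Re = ρVD/μ = 1160·0.07819·0.0362/0.00186 = 1765 < 2300, so the laminar assumption holds.
Q = V·A = 0.07819·(π/4·0.0362²) = 8.047e-05 m³/s = 8.05×10^-5 m³/s.

Q ≈ 8.05×10^-5 m³/s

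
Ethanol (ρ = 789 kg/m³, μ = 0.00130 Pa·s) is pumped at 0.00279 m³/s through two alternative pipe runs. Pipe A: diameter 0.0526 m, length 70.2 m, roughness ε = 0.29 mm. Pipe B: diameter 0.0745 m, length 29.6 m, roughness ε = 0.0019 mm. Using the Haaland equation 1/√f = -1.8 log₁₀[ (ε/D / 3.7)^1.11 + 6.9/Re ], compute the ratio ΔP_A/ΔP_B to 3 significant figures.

Pipe A: V = Q/A = 0.00279/0.002173 = 1.284 m/s; Re = 4.099e+04; ε/D = 0.00551; Haaland → f = 0.03323; ΔP_A = f(L/D)(ρV²/2) = 2.885e+04 Pa.
Pipe B: V = Q/A = 0.00279/0.004359 = 0.64 m/s; Re = 2.894e+04; ε/D = 2.55e-05; Haaland → f = 0.02356; ΔP_B = f(L/D)(ρV²/2) = 1513 Pa.
ΔP_A/ΔP_B = 2.885e+04/1513 = 19.1.

ΔP_A/ΔP_B ≈ 19.1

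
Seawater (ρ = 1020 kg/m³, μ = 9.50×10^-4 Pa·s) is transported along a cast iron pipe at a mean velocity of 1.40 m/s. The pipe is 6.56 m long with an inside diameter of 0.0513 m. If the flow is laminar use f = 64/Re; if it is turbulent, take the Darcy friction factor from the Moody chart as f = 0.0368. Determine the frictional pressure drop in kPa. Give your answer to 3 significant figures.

Reynolds number Re = ρVD/μ = 1020 · 1.4 · 0.0513 / 0.00095 = 7.711e+04.
Re > 4000 → turbulent; use the Moody-chart value f = 0.0368.
Darcy-Weisbach: ΔP = f(L/D)(ρV²/2) = 0.0368·(6.56/0.0513)·(1020·1.4²/2) = 0.0368·127.9·999.6 = 4704 Pa.
ΔP = 4704 Pa = 4.70 kPa.

ΔP ≈ 4.70 kPa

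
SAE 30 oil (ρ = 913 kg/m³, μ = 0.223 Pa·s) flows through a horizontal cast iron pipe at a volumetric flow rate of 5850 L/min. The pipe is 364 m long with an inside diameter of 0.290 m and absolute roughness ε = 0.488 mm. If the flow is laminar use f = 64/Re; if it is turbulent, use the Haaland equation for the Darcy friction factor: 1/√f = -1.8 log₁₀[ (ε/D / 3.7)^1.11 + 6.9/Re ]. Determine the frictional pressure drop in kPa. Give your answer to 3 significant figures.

ΔP ≈ 45.6 kPa

Q = 5850 L/min = 5850/60000 = 0.0975 m³/s.
Cross-sectional area A = πD²/4 = π(0.29)²/4 = 0.06605 m²; mean velocity V = Q/A = 0.0975/0.06605 = 1.476 m/s.
Reynolds number Re = ρVD/μ = 913 · 1.476 · 0.29 / 0.223 = 1753.
Re < 2300 → laminar flow, so f = 64/Re = 64/1753 = 0.03652 (the turbulent correlation is not needed).
Darcy-Weisbach: ΔP = f(L/D)(ρV²/2) = 0.03652·(364/0.29)·(913·1.476²/2) = 0.03652·1255·994.7 = 4.559e+04 Pa.
ΔP = 4.559e+04 Pa = 45.6 kPa.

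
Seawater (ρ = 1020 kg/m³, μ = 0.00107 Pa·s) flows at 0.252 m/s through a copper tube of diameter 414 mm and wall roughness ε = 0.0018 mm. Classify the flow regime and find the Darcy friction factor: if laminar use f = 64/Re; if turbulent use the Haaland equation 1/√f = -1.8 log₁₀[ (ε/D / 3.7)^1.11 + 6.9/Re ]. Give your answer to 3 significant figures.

Re = ρVD/μ = 1020·0.252·0.414/0.00107 = 9.945e+04.
Re > 4000 → turbulent. ε/D = 1.8e-06/0.414 = 4.35e-06; Haaland: 1/√f = -1.8 log₁₀[2.62e-07 + 6.94e-05] = 7.483, so f = 0.01786.

f ≈ 0.0179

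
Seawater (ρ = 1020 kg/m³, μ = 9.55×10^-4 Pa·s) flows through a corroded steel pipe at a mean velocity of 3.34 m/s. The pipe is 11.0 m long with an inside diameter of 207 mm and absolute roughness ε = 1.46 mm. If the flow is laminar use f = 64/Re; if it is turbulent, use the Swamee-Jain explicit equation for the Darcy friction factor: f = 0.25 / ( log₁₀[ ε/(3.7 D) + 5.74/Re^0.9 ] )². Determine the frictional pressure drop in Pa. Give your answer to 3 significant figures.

Reynolds number Re = ρVD/μ = 1020 · 3.34 · 0.207 / 0.000955 = 7.384e+05.
Re > 4000 → turbulent. Relative roughness ε/D = 0.00146/0.207 = 0.00705. Swamee-Jain: f = 0.25/(log₁₀[0.00705/3.7 + 5.74/7.384e+05^0.9])² = 0.25/(log₁₀[0.00191 + 3e-05])² = 0.25/(-2.713)² = 0.03396.
Darcy-Weisbach: ΔP = f(L/D)(ρV²/2) = 0.03396·(11/0.207)·(1020·3.34²/2) = 0.03396·53.14·5689 = 1.027e+04 Pa.

ΔP ≈ 10300 Pa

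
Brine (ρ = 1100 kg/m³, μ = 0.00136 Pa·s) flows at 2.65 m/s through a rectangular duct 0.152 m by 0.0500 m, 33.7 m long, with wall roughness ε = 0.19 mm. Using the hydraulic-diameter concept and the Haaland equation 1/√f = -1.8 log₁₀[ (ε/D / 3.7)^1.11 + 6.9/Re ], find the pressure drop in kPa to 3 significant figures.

ΔP ≈ 44.7 kPa

Hydraulic diameter D_h = 4A/P = 4·(0.152·0.05)/(2·(0.152+0.05)) = 0.0304/0.404 = 0.07525 m.
Re = ρVD_h/μ = 1100·2.65·0.07525/0.00136 = 1.613e+05.
ε/D_h = 0.00019/0.07525 = 0.00253; Haaland gives 1/√f = -1.8 log₁₀[0.000306+4.28e-05] = 6.223, so f = 0.02582.
ΔP = f(L/D_h)(ρV²/2) = 0.02582·33.7/0.07525·3862 = 4.466e+04 Pa.
ΔP = 44.7 kPa.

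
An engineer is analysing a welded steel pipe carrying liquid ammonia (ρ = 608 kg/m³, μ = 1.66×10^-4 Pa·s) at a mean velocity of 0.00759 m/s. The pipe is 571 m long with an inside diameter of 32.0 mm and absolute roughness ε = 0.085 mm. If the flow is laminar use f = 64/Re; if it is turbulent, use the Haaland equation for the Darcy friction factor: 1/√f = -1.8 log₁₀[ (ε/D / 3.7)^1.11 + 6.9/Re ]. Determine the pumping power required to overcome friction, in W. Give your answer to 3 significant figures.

Reynolds number Re = ρVD/μ = 608 · 0.00759 · 0.032 / 0.000166 = 889.6.
Re < 2300 → laminar flow, so f = 64/Re = 64/889.6 = 0.07194 (the turbulent correlation is not needed).
Darcy-Weisbach: ΔP = f(L/D)(ρV²/2) = 0.07194·(571/0.032)·(608·0.00759²/2) = 0.07194·1.784e+04·0.01751 = 22.48 Pa.
Q = V·A = 0.00759·0.0008042 = 6.104e-06 m³/s.
Pumping power P = QΔP = 6.104e-06·22.48 = 1.372×10^-4 W = 1.37×10^-4 W.

P ≈ 1.37×10^-4 W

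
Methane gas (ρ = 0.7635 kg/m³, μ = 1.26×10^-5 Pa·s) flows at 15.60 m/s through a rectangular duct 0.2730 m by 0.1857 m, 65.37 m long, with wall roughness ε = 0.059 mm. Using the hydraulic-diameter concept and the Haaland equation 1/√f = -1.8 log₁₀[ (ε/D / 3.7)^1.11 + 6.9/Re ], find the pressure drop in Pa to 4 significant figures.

ΔP ≈ 472.9 Pa

Hydraulic diameter D_h = 4A/P = 4·(0.273·0.1857)/(2·(0.273+0.1857)) = 0.2028/0.9174 = 0.221 m.
Re = ρVD_h/μ = 0.7635·15.6·0.221/1.26e-05 = 2.089e+05.
ε/D_h = 5.9e-05/0.221 = 0.000267; Haaland gives 1/√f = -1.8 log₁₀[2.53e-05+3.3e-05] = 7.622, so f = 0.01721.
ΔP = f(L/D_h)(ρV²/2) = 0.01721·65.37/0.221·92.9 = 472.9 Pa.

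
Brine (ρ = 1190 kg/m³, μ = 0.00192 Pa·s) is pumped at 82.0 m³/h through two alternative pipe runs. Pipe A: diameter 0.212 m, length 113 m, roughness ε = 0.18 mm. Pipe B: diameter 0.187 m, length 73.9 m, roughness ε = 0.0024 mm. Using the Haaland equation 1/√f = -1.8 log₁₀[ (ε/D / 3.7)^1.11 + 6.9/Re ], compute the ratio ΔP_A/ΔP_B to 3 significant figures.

Pipe A: V = Q/A = 0.02278/0.0353 = 0.6453 m/s; Re = 8.479e+04; ε/D = 0.000849; Haaland → f = 0.0218; ΔP_A = f(L/D)(ρV²/2) = 2879 Pa.
Pipe B: V = Q/A = 0.02278/0.02746 = 0.8294 m/s; Re = 9.612e+04; ε/D = 1.28e-05; Haaland → f = 0.01802; ΔP_B = f(L/D)(ρV²/2) = 2914 Pa.
ΔP_A/ΔP_B = 2879/2914 = 0.988.

ΔP_A/ΔP_B ≈ 0.988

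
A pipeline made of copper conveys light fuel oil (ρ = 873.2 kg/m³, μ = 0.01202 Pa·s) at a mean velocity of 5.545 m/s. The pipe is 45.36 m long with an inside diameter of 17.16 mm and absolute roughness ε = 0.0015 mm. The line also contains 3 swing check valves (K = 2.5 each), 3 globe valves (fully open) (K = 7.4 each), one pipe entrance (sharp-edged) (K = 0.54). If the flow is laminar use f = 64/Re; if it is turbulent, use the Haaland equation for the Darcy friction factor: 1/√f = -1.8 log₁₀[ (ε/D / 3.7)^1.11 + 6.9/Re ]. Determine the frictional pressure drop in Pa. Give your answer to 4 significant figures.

ΔP ≈ 1625000 Pa

Reynolds number Re = ρVD/μ = 873.2 · 5.545 · 0.01716 / 0.012 = 6912.
Re > 4000 → turbulent. Relative roughness ε/D = 1.5e-06/0.01716 = 8.74e-05. Haaland: 1/√f = -1.8 log₁₀[(8.74e-05/3.7)^1.11 + 6.9/6912] = -1.8 log₁₀[7.32e-06 + 0.000998] = 5.396, so f = 0.03435.
Total minor-loss coefficient ΣK = 3·2.5 + 3·7.4 + 1·0.54 = 30.2.
ΔP = [f·L/D + ΣK]·(ρV²/2) = [0.03435·45.36/0.01716 + 30.2]·(873.2·5.545²/2) = [90.79 + 30.2]·1.342e+04 = 1.625e+06 Pa.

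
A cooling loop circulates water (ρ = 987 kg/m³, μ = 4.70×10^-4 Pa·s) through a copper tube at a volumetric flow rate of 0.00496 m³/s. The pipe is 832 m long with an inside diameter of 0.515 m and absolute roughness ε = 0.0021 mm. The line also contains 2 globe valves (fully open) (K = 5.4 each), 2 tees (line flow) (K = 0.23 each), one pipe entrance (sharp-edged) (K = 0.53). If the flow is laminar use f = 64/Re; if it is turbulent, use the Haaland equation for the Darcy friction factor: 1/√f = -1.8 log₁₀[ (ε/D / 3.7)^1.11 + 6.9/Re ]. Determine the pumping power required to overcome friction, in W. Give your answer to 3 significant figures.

Cross-sectional area A = πD²/4 = π(0.515)²/4 = 0.2083 m²; mean velocity V = Q/A = 0.00496/0.2083 = 0.02381 m/s.
Reynolds number Re = ρVD/μ = 987 · 0.02381 · 0.515 / 0.00047 = 2.575e+04.
Re > 4000 → turbulent. Relative roughness ε/D = 2.1e-06/0.515 = 4.08e-06. Haaland: 1/√f = -1.8 log₁₀[(4.08e-06/3.7)^1.11 + 6.9/2.575e+04] = -1.8 log₁₀[2.44e-07 + 0.000268] = 6.429, so f = 0.0242.
Total minor-loss coefficient ΣK = 2·5.4 + 2·0.23 + 1·0.53 = 11.8.
ΔP = [f·L/D + ΣK]·(ρV²/2) = [0.0242·832/0.515 + 11.8]·(987·0.02381²/2) = [39.09 + 11.8]·0.2798 = 14.24 Pa.
Pumping power P = QΔP = 0.00496·14.24 = 0.07061 W = 0.0706 W.

P ≈ 0.0706 W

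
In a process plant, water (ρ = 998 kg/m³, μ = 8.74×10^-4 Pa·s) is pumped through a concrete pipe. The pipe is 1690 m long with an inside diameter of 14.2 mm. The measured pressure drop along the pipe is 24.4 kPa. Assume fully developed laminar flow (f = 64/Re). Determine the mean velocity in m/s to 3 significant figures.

For laminar flow, f = 64/Re with Re = ρVD/μ, so Darcy-Weisbach reduces to ΔP = 32μLV/D². Solving for V: V = ΔP·D²/(32μL) = 2.44e+04·(0.0142)²/(32·0.000874·1690) = 0.1041 m/s.
Check: Re = ρVD/μ = 998·0.1041·0.0142/0.000874 = 1688 < 2300, so the laminar assumption holds.

V ≈ 0.104 m/s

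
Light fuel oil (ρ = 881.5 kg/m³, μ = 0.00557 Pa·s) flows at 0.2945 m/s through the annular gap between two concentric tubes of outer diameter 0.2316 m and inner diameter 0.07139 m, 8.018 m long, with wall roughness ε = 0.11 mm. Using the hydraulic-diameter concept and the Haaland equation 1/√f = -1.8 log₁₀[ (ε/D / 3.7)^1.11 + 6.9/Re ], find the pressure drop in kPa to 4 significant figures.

Hydraulic diameter D_h = 4A/P = D_o - D_i = 0.2316 - 0.07139 = 0.1602 m.
Re = ρVD_h/μ = 881.5·0.2945·0.1602/0.00557 = 7467.
ε/D_h = 0.00011/0.1602 = 0.000687; Haaland gives 1/√f = -1.8 log₁₀[7.21e-05+0.000924] = 5.403, so f = 0.03426.
ΔP = f(L/D_h)(ρV²/2) = 0.03426·8.018/0.1602·38.23 = 65.53 Pa.
ΔP = 0.06553 kPa.

ΔP ≈ 0.06553 kPa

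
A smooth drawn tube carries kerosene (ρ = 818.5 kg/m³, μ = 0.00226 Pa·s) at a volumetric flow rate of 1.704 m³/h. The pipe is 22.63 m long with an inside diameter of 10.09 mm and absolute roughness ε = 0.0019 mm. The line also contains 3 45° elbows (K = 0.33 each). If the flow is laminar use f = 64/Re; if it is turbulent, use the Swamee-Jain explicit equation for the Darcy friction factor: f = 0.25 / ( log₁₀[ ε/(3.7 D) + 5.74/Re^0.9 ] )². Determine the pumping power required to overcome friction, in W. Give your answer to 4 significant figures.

Q = 1.704 m³/h = 1.704/3600 = 0.0004733 m³/s.
Cross-sectional area A = πD²/4 = π(0.01009)²/4 = 7.996e-05 m²; mean velocity V = Q/A = 0.0004733/7.996e-05 = 5.92 m/s.
Reynolds number Re = ρVD/μ = 818.5 · 5.92 · 0.01009 / 0.00226 = 2.163e+04.
Re > 4000 → turbulent. Relative roughness ε/D = 1.9e-06/0.01009 = 0.000188. Swamee-Jain: f = 0.25/(log₁₀[0.000188/3.7 + 5.74/2.163e+04^0.9])² = 0.25/(log₁₀[5.09e-05 + 0.00072])² = 0.25/(-3.113)² = 0.0258.
Total minor-loss coefficient ΣK = 3·0.33 = 0.99.
ΔP = [f·L/D + ΣK]·(ρV²/2) = [0.0258·22.63/0.01009 + 0.99]·(818.5·5.92²/2) = [57.86 + 0.99]·1.434e+04 = 8.44e+05 Pa.
Pumping power P = QΔP = 0.0004733·8.44e+05 = 399.47 W = 399.5 W.

P ≈ 399.5 W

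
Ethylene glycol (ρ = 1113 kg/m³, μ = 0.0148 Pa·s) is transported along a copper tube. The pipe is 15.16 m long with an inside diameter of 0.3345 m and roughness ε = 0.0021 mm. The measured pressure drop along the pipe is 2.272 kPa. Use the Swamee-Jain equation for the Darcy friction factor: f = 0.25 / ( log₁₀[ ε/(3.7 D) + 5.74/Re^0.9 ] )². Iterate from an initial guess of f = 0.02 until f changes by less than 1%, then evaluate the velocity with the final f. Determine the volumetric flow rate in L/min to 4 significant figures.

Rearranging Darcy-Weisbach: V = √(2·ΔP·D/(f·L·ρ)). With ε/D = 2.1e-06/0.3345 = 6.28e-06, iterate starting from f = 0.02:
  f = 0.02 → V = √(2·2272·0.3345/(0.02·15.16·1113)) = 2.122 m/s; Re = ρVD/μ = 5.339e+04; f → 0.02048
  f = 0.02048 → V = 2.097 m/s; Re = 5.275e+04; f → 0.02054
Converged (Δf/f < 1%). With the final f = 0.02054: V = √(2·2272·0.3345/(0.02054·15.16·1113)) = 2.094 m/s.
Q = V·A = 2.094·(π/4·0.3345²) = 0.184 m³/s = 11040 L/min.

Q ≈ 11040 L/min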